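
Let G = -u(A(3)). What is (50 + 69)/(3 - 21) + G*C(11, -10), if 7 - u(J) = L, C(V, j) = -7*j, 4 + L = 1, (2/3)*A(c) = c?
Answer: -12719/18 ≈ -706.61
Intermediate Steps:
A(c) = 3*c/2
L = -3 (L = -4 + 1 = -3)
u(J) = 10 (u(J) = 7 - 1*(-3) = 7 + 3 = 10)
G = -10 (G = -1*10 = -10)
(50 + 69)/(3 - 21) + G*C(11, -10) = (50 + 69)/(3 - 21) - (-70)*(-10) = 119/(-18) - 10*70 = 119*(-1/18) - 700 = -119/18 - 700 = -12719/18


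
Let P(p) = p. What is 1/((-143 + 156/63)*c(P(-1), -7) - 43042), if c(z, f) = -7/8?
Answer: -24/1030057 ≈ -2.3300e-5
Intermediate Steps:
c(z, f) = -7/8 (c(z, f) = -7*⅛ = -7/8)
1/((-143 + 156/63)*c(P(-1), -7) - 43042) = 1/((-143 + 156/63)*(-7/8) - 43042) = 1/((-143 + 156*(1/63))*(-7/8) - 43042) = 1/((-143 + 52/21)*(-7/8) - 43042) = 1/(-2951/21*(-7/8) - 43042) = 1/(2951/24 - 43042) = 1/(-1030057/24) = -24/1030057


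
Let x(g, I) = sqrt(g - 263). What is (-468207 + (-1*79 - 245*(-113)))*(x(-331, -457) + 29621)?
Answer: -13051042221 - 1321803*I*sqrt(66) ≈ -1.3051e+10 - 1.0738e+7*I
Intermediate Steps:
x(g, I) = sqrt(-263 + g)
(-468207 + (-1*79 - 245*(-113)))*(x(-331, -457) + 29621) = (-468207 + (-1*79 - 245*(-113)))*(sqrt(-263 - 331) + 29621) = (-468207 + (-79 + 27685))*(sqrt(-594) + 29621) = (-468207 + 27606)*(3*I*sqrt(66) + 29621) = -440601*(29621 + 3*I*sqrt(66)) = -13051042221 - 1321803*I*sqrt(66)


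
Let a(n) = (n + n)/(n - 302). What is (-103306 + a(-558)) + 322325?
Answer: 47089364/215 ≈ 2.1902e+5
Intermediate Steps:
a(n) = 2*n/(-302 + n) (a(n) = (2*n)/(-302 + n) = 2*n/(-302 + n))
(-103306 + a(-558)) + 322325 = (-103306 + 2*(-558)/(-302 - 558)) + 322325 = (-103306 + 2*(-558)/(-860)) + 322325 = (-103306 + 2*(-558)*(-1/860)) + 322325 = (-103306 + 279/215) + 322325 = -22210511/215 + 322325 = 47089364/215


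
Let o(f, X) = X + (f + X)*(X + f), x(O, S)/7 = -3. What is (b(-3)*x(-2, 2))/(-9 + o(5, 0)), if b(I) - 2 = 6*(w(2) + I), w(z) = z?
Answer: 21/4 ≈ 5.2500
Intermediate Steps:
x(O, S) = -21 (x(O, S) = 7*(-3) = -21)
o(f, X) = X + (X + f)**2 (o(f, X) = X + (X + f)*(X + f) = X + (X + f)**2)
b(I) = 14 + 6*I (b(I) = 2 + 6*(2 + I) = 2 + (12 + 6*I) = 14 + 6*I)
(b(-3)*x(-2, 2))/(-9 + o(5, 0)) = ((14 + 6*(-3))*(-21))/(-9 + (0 + (0 + 5)**2)) = ((14 - 18)*(-21))/(-9 + (0 + 5**2)) = (-4*(-21))/(-9 + (0 + 25)) = 84/(-9 + 25) = 84/16 = 84*(1/16) = 21/4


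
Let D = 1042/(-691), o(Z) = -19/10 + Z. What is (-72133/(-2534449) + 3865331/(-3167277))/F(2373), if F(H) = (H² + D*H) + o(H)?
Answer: -66115011951825980/312284196362144066893563 ≈ -2.1171e-7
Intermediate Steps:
o(Z) = -19/10 + Z (o(Z) = -19*⅒ + Z = -19/10 + Z)
D = -1042/691 (D = 1042*(-1/691) = -1042/691 ≈ -1.5080)
F(H) = -19/10 + H² - 351*H/691 (F(H) = (H² - 1042*H/691) + (-19/10 + H) = -19/10 + H² - 351*H/691)
(-72133/(-2534449) + 3865331/(-3167277))/F(2373) = (-72133/(-2534449) + 3865331/(-3167277))/(-19/10 + 2373² - 351/691*2373) = (-72133*(-1/2534449) + 3865331*(-1/3167277))/(-19/10 + 5631129 - 832923/691) = (72133/2534449 - 3865331/3167277)/(38902759031/6910) = -9568019095778/8027302025373*6910/38902759031 = -66115011951825980/312284196362144066893563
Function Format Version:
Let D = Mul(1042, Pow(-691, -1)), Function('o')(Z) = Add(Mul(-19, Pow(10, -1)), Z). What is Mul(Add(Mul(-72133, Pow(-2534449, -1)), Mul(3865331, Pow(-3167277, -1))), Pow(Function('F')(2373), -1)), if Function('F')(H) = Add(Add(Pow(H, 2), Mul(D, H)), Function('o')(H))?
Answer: Rational(-66115011951825980, 312284196362144066893563) ≈ -2.1171e-7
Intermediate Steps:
Function('o')(Z) = Add(Rational(-19, 10), Z) (Function('o')(Z) = Add(Mul(-19, Rational(1, 10)), Z) = Add(Rational(-19, 10), Z))
D = Rational(-1042, 691) (D = Mul(1042, Rational(-1, 691)) = Rational(-1042, 691) ≈ -1.5080)
Function('F')(H) = Add(Rational(-19, 10), Pow(H, 2), Mul(Rational(-351, 691), H)) (Function('F')(H) = Add(Add(Pow(H, 2), Mul(Rational(-1042, 691), H)), Add(Rational(-19, 10), H)) = Add(Rational(-19, 10), Pow(H, 2), Mul(Rational(-351, 691), H)))
Mul(Add(Mul(-72133, Pow(-2534449, -1)), Mul(3865331, Pow(-3167277, -1))), Pow(Function('F')(2373), -1)) = Mul(Add(Mul(-72133, Pow(-2534449, -1)), Mul(3865331, Pow(-3167277, -1))), Pow(Add(Rational(-19, 10), Pow(2373, 2), Mul(Rational(-351, 691), 2373)), -1)) = Mul(Add(Mul(-72133, Rational(-1, 2534449)), Mul(3865331, Rational(-1, 3167277))), Pow(Add(Rational(-19, 10), 5631129, Rational(-832923, 691)), -1)) = Mul(Add(Rational(72133, 2534449), Rational(-3865331, 3167277)), Pow(Rational(38902759031, 6910), -1)) = Mul(Rational(-9568019095778, 8027302025373), Rational(6910, 38902759031)) = Rational(-66115011951825980, 312284196362144066893563)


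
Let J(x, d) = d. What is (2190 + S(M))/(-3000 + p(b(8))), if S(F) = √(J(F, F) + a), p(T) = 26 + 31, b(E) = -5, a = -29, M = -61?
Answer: -730/981 - I*√10/981 ≈ -0.74414 - 0.0032235*I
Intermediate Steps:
p(T) = 57
S(F) = √(-29 + F) (S(F) = √(F - 29) = √(-29 + F))
(2190 + S(M))/(-3000 + p(b(8))) = (2190 + √(-29 - 61))/(-3000 + 57) = (2190 + √(-90))/(-2943) = (2190 + 3*I*√10)*(-1/2943) = -730/981 - I*√10/981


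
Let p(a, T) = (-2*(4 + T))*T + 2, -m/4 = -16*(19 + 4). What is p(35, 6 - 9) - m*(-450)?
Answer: 662408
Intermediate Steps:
m = 1472 (m = -(-64)*(19 + 4) = -(-64)*23 = -4*(-368) = 1472)
p(a, T) = 2 + T*(-8 - 2*T) (p(a, T) = (-8 - 2*T)*T + 2 = T*(-8 - 2*T) + 2 = 2 + T*(-8 - 2*T))
p(35, 6 - 9) - m*(-450) = (2 - 8*(6 - 9) - 2*(6 - 9)²) - 1*1472*(-450) = (2 - 8*(-3) - 2*(-3)²) - 1472*(-450) = (2 + 24 - 2*9) + 662400 = (2 + 24 - 18) + 662400 = 8 + 662400 = 662408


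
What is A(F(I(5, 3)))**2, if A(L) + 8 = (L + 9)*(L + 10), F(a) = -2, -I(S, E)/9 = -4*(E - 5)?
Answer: 2304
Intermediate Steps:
I(S, E) = -180 + 36*E (I(S, E) = -(-36)*(E - 5) = -(-36)*(-5 + E) = -9*(20 - 4*E) = -180 + 36*E)
A(L) = -8 + (9 + L)*(10 + L) (A(L) = -8 + (L + 9)*(L + 10) = -8 + (9 + L)*(10 + L))
A(F(I(5, 3)))**2 = (82 + (-2)**2 + 19*(-2))**2 = (82 + 4 - 38)**2 = 48**2 = 2304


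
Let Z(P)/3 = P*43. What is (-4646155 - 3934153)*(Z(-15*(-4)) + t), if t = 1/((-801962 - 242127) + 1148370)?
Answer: -6925466391341828/104281 ≈ -6.6412e+10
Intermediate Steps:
t = 1/104281 (t = 1/(-1044089 + 1148370) = 1/104281 ≈ 9.5895e-6)
Z(P) = 129*P (Z(P) = 3*(P*43) = 3*(43*P) = 129*P)
(-4646155 - 3934153)*(Z(-15*(-4)) + t) = (-4646155 - 3934153)*(129*(-15*(-4)) + 1/104281) = -8580308*(129*60 + 1/104281) = -8580308*(7740 + 1/104281) = -8580308*807134941/104281 = -6925466391341828/104281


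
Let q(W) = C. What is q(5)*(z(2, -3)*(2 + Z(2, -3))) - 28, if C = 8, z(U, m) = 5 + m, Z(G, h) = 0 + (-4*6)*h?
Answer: 1156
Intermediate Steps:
Z(G, h) = -24*h (Z(G, h) = 0 - 24*h = -24*h)
q(W) = 8
q(5)*(z(2, -3)*(2 + Z(2, -3))) - 28 = 8*((5 - 3)*(2 - 24*(-3))) - 28 = 8*(2*(2 + 72)) - 28 = 8*(2*74) - 28 = 8*148 - 28 = 1184 - 28 = 1156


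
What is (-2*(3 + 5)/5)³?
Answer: -4096/125 ≈ -32.768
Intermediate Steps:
(-2*(3 + 5)/5)³ = (-2*8*(⅕))³ = (-16*⅕)³ = (-16/5)³ = -4096/125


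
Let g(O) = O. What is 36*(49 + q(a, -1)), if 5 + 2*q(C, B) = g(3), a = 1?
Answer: 1728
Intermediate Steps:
q(C, B) = -1 (q(C, B) = -5/2 + (½)*3 = -5/2 + 3/2 = -1)
36*(49 + q(a, -1)) = 36*(49 - 1) = 36*48 = 1728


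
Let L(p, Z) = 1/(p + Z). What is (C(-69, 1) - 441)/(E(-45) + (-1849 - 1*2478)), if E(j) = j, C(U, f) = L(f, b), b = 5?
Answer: 2645/26232 ≈ 0.10083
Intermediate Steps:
L(p, Z) = 1/(Z + p)
C(U, f) = 1/(5 + f)
(C(-69, 1) - 441)/(E(-45) + (-1849 - 1*2478)) = (1/(5 + 1) - 441)/(-45 + (-1849 - 1*2478)) = (1/6 - 441)/(-45 + (-1849 - 2478)) = (⅙ - 441)/(-45 - 4327) = -2645/6/(-4372) = -2645/6*(-1/4372) = 2645/26232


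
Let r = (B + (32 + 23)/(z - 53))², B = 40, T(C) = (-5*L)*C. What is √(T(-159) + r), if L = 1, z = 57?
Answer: √58945/4 ≈ 60.696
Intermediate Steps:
T(C) = -5*C (T(C) = (-5*1)*C = -5*C)
r = 46225/16 (r = (40 + (32 + 23)/(57 - 53))² = (40 + 55/4)² = (215/4)² = 46225/16 ≈ 2889.1)
√(T(-159) + r) = √(-5*(-159) + 46225/16) = √(795 + 46225/16) = √(58945/16) = √58945/4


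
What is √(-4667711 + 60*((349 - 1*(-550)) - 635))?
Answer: I*√4651871 ≈ 2156.8*I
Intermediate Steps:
√(-4667711 + 60*((349 - 1*(-550)) - 635)) = √(-4667711 + 60*((349 + 550) - 635)) = √(-4667711 + 60*(899 - 635)) = √(-4667711 + 60*264) = √(-4667711 + 15840) = √(-4651871) = I*√4651871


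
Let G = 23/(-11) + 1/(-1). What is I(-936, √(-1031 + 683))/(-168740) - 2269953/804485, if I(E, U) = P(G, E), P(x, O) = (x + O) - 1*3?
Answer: -76454794243/27149759780 ≈ -2.8160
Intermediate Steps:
G = -34/11 (G = 23*(-1/11) + 1*(-1) = -23/11 - 1 = -34/11 ≈ -3.0909)
P(x, O) = -3 + O + x (P(x, O) = (O + x) - 3 = -3 + O + x)
I(E, U) = -67/11 + E (I(E, U) = -3 + E - 34/11 = -67/11 + E)
I(-936, √(-1031 + 683))/(-168740) - 2269953/804485 = (-67/11 - 936)/(-168740) - 2269953/804485 = -10363/11*(-1/168740) - 2269953*1/804485 = 10363/1856140 - 2269953/804485 = -76454794243/27149759780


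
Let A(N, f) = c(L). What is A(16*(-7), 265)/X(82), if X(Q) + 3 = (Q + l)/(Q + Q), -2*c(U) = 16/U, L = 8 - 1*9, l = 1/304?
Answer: -398848/124639 ≈ -3.2000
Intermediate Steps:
l = 1/304 ≈ 0.0032895
L = -1 (L = 8 - 9 = -1)
c(U) = -8/U
A(N, f) = 8 (A(N, f) = -8/(-1) = -8*(-1) = 8)
X(Q) = -3 + (1/304 + Q)/(2*Q) (X(Q) = -3 + (Q + 1/304)/(Q + Q) = -3 + (1/304 + Q)/((2*Q)) = -3 + (1/304 + Q)*(1/(2*Q)) = -3 + (1/304 + Q)/(2*Q))
A(16*(-7), 265)/X(82) = 8/(((1/608)*(1 - 1520*82)/82)) = 8/(((1/608)*(1/82)*(1 - 124640))) = 8/(((1/608)*(1/82)*(-124639))) = 8/(-124639/49856) = 8*(-49856/124639) = -398848/124639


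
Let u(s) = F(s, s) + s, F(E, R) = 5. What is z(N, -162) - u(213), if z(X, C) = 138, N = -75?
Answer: -80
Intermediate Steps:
u(s) = 5 + s
z(N, -162) - u(213) = 138 - (5 + 213) = 138 - 1*218 = 138 - 218 = -80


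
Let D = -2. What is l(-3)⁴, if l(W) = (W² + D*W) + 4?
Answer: 130321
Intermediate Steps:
l(W) = 4 + W² - 2*W (l(W) = (W² - 2*W) + 4 = 4 + W² - 2*W)
l(-3)⁴ = (4 + (-3)² - 2*(-3))⁴ = (4 + 9 + 6)⁴ = 19⁴ = 130321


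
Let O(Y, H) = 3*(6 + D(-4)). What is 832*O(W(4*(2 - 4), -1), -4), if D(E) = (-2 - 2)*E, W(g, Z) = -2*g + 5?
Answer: 54912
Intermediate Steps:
W(g, Z) = 5 - 2*g
D(E) = -4*E
O(Y, H) = 66 (O(Y, H) = 3*(6 - 4*(-4)) = 3*(6 + 16) = 3*22 = 66)
832*O(W(4*(2 - 4), -1), -4) = 832*66 = 54912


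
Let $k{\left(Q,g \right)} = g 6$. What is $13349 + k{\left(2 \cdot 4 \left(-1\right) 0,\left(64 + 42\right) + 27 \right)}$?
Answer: $14147$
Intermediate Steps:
$k{\left(Q,g \right)} = 6 g$
$13349 + k{\left(2 \cdot 4 \left(-1\right) 0,\left(64 + 42\right) + 27 \right)} = 13349 + 6 \left(\left(64 + 42\right) + 27\right) = 13349 + 6 \left(106 + 27\right) = 13349 + 6 \cdot 133 = 13349 + 798 = 14147$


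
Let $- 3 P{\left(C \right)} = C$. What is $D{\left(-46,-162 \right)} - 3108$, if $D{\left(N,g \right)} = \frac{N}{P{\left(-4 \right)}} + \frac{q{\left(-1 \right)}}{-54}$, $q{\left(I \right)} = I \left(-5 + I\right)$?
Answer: $- \frac{56567}{18} \approx -3142.6$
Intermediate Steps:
$P{\left(C \right)} = - \frac{C}{3}$
$D{\left(N,g \right)} = - \frac{1}{9} + \frac{3 N}{4}$ ($D{\left(N,g \right)} = \frac{N}{\left(- \frac{1}{3}\right) \left(-4\right)} + \frac{\left(-1\right) \left(-5 - 1\right)}{-54} = \frac{N}{\frac{4}{3}} + \left(-1\right) \left(-6\right) \left(- \frac{1}{54}\right) = N \frac{3}{4} + 6 \left(- \frac{1}{54}\right) = \frac{3 N}{4} - \frac{1}{9} = - \frac{1}{9} + \frac{3 N}{4}$)
$D{\left(-46,-162 \right)} - 3108 = \left(- \frac{1}{9} + \frac{3}{4} \left(-46\right)\right) - 3108 = \left(- \frac{1}{9} - \frac{69}{2}\right) - 3108 = - \frac{623}{18} - 3108 = - \frac{56567}{18}$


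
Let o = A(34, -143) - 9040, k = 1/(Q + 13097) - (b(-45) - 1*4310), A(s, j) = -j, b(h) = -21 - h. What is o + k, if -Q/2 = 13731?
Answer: -66237016/14365 ≈ -4611.0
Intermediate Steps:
Q = -27462 (Q = -2*13731 = -27462)
k = 61568389/14365 (k = 1/(-27462 + 13097) - ((-21 - 1*(-45)) - 1*4310) = 1/(-14365) - ((-21 + 45) - 4310) = -1/14365 - (24 - 4310) = -1/14365 - 1*(-4286) = -1/14365 + 4286 = 61568389/14365 ≈ 4286.0)
o = -8897 (o = -1*(-143) - 9040 = 143 - 9040 = -8897)
o + k = -8897 + 61568389/14365 = -66237016/14365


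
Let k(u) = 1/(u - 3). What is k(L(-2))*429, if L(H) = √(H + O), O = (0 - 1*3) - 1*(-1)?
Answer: -99 - 66*I ≈ -99.0 - 66.0*I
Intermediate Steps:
O = -2 (O = (0 - 3) + 1 = -3 + 1 = -2)
L(H) = √(-2 + H) (L(H) = √(H - 2) = √(-2 + H))
k(u) = 1/(-3 + u)
k(L(-2))*429 = 429/(-3 + √(-2 - 2)) = 429/(-3 + √(-4)) = 429/(-3 + 2*I) = ((-3 - 2*I)/13)*429 = 33*(-3 - 2*I)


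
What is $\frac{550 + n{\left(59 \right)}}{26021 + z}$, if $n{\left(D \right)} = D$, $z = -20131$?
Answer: $\frac{609}{5890} \approx 0.1034$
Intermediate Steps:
$\frac{550 + n{\left(59 \right)}}{26021 + z} = \frac{550 + 59}{26021 - 20131} = \frac{609}{5890}$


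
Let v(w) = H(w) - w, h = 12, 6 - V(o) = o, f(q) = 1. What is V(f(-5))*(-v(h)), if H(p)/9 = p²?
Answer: -6420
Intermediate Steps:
H(p) = 9*p²
V(o) = 6 - o
v(w) = -w + 9*w² (v(w) = 9*w² - w = -w + 9*w²)
V(f(-5))*(-v(h)) = (6 - 1*1)*(-12*(-1 + 9*12)) = (6 - 1)*(-12*(-1 + 108)) = 5*(-12*107) = 5*(-1*1284) = 5*(-1284) = -6420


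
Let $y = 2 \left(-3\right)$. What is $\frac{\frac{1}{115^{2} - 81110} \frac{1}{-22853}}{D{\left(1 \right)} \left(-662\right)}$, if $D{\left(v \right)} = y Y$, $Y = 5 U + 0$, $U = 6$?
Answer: $\frac{1}{184861952839800} \approx 5.4094 \cdot 10^{-15}$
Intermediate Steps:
$y = -6$
$Y = 30$ ($Y = 5 \cdot 6 + 0 = 30 + 0 = 30$)
$D{\left(v \right)} = -180$ ($D{\left(v \right)} = \left(-6\right) 30 = -180$)
$\frac{\frac{1}{115^{2} - 81110} \frac{1}{-22853}}{D{\left(1 \right)} \left(-662\right)} = \frac{\frac{1}{115^{2} - 81110} \frac{1}{-22853}}{\left(-180\right) \left(-662\right)} = \frac{\frac{1}{13225 - 81110} \left(- \frac{1}{22853}\right)}{119160} = \frac{1}{-67885} \left(- \frac{1}{22853}\right) \frac{1}{119160} = \left(- \frac{1}{67885}\right) \left(- \frac{1}{22853}\right) \frac{1}{119160} = \frac{1}{1551375905} \cdot \frac{1}{119160} = \frac{1}{184861952839800}$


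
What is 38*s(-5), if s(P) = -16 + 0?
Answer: -608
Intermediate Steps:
s(P) = -16
38*s(-5) = 38*(-16) = -608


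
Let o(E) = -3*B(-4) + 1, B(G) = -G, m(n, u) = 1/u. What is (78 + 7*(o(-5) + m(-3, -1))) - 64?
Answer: -70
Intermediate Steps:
o(E) = -11 (o(E) = -(-3)*(-4) + 1 = -3*4 + 1 = -12 + 1 = -11)
(78 + 7*(o(-5) + m(-3, -1))) - 64 = (78 + 7*(-11 + 1/(-1))) - 64 = (78 + 7*(-11 - 1)) - 64 = (78 + 7*(-12)) - 64 = (78 - 84) - 64 = -6 - 64 = -70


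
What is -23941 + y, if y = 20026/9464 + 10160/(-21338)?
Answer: -1208595545091/50485708 ≈ -23939.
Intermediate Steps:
y = 82790137/50485708 (y = 20026*(1/9464) + 10160*(-1/21338) = 10013/4732 - 5080/10669 = 82790137/50485708 ≈ 1.6399)
-23941 + y = -23941 + 82790137/50485708 = -1208595545091/50485708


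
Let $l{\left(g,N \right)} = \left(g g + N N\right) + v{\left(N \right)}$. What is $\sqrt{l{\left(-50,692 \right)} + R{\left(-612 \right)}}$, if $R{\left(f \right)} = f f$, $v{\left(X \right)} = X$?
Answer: $10 \sqrt{8566} \approx 925.53$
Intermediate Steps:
$l{\left(g,N \right)} = N + N^{2} + g^{2}$ ($l{\left(g,N \right)} = \left(g g + N N\right) + N = \left(g^{2} + N^{2}\right) + N = \left(N^{2} + g^{2}\right) + N = N + N^{2} + g^{2}$)
$R{\left(f \right)} = f^{2}$
$\sqrt{l{\left(-50,692 \right)} + R{\left(-612 \right)}} = \sqrt{\left(692 + 692^{2} + \left(-50\right)^{2}\right) + \left(-612\right)^{2}} = \sqrt{\left(692 + 478864 + 2500\right) + 374544} = \sqrt{482056 + 374544} = \sqrt{856600} = 10 \sqrt{8566}$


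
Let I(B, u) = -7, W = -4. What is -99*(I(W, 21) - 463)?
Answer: 46530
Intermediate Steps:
-99*(I(W, 21) - 463) = -99*(-7 - 463) = -99*(-470) = 46530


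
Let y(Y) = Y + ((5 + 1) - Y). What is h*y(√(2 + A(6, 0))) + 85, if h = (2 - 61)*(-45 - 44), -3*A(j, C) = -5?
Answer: 31591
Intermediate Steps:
A(j, C) = 5/3 (A(j, C) = -⅓*(-5) = 5/3)
h = 5251 (h = -59*(-89) = 5251)
y(Y) = 6 (y(Y) = Y + (6 - Y) = 6)
h*y(√(2 + A(6, 0))) + 85 = 5251*6 + 85 = 31506 + 85 = 31591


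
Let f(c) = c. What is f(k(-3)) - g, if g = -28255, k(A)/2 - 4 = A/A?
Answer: 28265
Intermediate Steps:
k(A) = 10 (k(A) = 8 + 2*(A/A) = 8 + 2*1 = 8 + 2 = 10)
f(k(-3)) - g = 10 - 1*(-28255) = 10 + 28255 = 28265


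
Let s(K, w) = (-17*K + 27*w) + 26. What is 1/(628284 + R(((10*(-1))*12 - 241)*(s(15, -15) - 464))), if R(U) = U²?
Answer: 1/157116147168 ≈ 6.3647e-12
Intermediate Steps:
s(K, w) = 26 - 17*K + 27*w
1/(628284 + R(((10*(-1))*12 - 241)*(s(15, -15) - 464))) = 1/(628284 + (((10*(-1))*12 - 241)*((26 - 17*15 + 27*(-15)) - 464))²) = 1/(628284 + ((-10*12 - 241)*((26 - 255 - 405) - 464))²) = 1/(628284 + ((-120 - 241)*(-634 - 464))²) = 1/(628284 + (-361*(-1098))²) = 1/(628284 + 396378²) = 1/(628284 + 157115518884) = 1/157116147168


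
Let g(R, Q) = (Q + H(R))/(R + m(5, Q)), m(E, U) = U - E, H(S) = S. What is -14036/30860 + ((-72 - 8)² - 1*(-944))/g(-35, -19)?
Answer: 61901651/7715 ≈ 8023.5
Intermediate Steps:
g(R, Q) = (Q + R)/(-5 + Q + R) (g(R, Q) = (Q + R)/(R + (Q - 1*5)) = (Q + R)/(R + (Q - 5)) = (Q + R)/(R + (-5 + Q)) = (Q + R)/(-5 + Q + R))
-14036/30860 + ((-72 - 8)² - 1*(-944))/g(-35, -19) = -14036/30860 + ((-72 - 8)² - 1*(-944))/(((-19 - 35)/(-5 - 19 - 35))) = -14036*1/30860 + ((-80)² + 944)/((-54/(-59))) = -3509/7715 + (6400 + 944)/((-1/59*(-54))) = -3509/7715 + 7344/(54/59) = -3509/7715 + 7344*(59/54) = -3509/7715 + 8024 = 61901651/7715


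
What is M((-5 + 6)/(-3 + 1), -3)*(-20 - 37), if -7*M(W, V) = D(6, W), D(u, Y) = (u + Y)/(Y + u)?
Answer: 57/7 ≈ 8.1429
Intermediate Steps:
D(u, Y) = 1 (D(u, Y) = (Y + u)/(Y + u) = 1)
M(W, V) = -1/7 (M(W, V) = -1/7*1 = -1/7)
M((-5 + 6)/(-3 + 1), -3)*(-20 - 37) = -(-20 - 37)/7 = -1/7*(-57) = 57/7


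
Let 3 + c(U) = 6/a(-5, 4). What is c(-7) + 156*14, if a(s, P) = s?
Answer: 10899/5 ≈ 2179.8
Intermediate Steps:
c(U) = -21/5 (c(U) = -3 + 6/(-5) = -3 + 6*(-1/5) = -3 - 6/5 = -21/5)
c(-7) + 156*14 = -21/5 + 156*14 = -21/5 + 2184 = 10899/5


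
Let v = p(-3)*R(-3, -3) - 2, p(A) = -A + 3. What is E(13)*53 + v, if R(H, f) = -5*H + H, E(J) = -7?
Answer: -301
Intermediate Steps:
R(H, f) = -4*H
p(A) = 3 - A
v = 70 (v = (3 - 1*(-3))*(-4*(-3)) - 2 = (3 + 3)*12 - 2 = 6*12 - 2 = 72 - 2 = 70)
E(13)*53 + v = -7*53 + 70 = -371 + 70 = -301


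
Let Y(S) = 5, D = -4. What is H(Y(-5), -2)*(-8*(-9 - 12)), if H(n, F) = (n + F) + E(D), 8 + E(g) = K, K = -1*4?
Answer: -1512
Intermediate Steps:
K = -4
E(g) = -12 (E(g) = -8 - 4 = -12)
H(n, F) = -12 + F + n (H(n, F) = (n + F) - 12 = (F + n) - 12 = -12 + F + n)
H(Y(-5), -2)*(-8*(-9 - 12)) = (-12 - 2 + 5)*(-8*(-9 - 12)) = -(-72)*(-21) = -9*168 = -1512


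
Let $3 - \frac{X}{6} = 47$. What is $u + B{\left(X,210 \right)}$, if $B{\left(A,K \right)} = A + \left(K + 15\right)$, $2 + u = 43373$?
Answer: $43332$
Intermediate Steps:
$u = 43371$ ($u = -2 + 43373 = 43371$)
$X = -264$ ($X = 18 - 282 = -264$)
$B{\left(A,K \right)} = 15 + A + K$ ($B{\left(A,K \right)} = A + \left(15 + K\right) = 15 + A + K$)
$u + B{\left(X,210 \right)} = 43371 + \left(15 - 264 + 210\right) = 43371 - 39 = 43332$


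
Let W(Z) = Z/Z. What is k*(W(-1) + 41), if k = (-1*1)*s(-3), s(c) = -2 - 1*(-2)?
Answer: 0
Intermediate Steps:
s(c) = 0 (s(c) = -2 + 2 = 0)
W(Z) = 1
k = 0 (k = -1*1*0 = -1*0 = 0)
k*(W(-1) + 41) = 0*(1 + 41) = 0*42 = 0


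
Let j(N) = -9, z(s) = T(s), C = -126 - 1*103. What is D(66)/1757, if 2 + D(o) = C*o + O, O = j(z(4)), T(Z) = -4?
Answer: -15125/1757 ≈ -8.6084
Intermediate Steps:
C = -229 (C = -126 - 103 = -229)
z(s) = -4
O = -9
D(o) = -11 - 229*o (D(o) = -2 + (-229*o - 9) = -2 + (-9 - 229*o) = -11 - 229*o)
D(66)/1757 = (-11 - 229*66)/1757 = (-11 - 15114)*(1/1757) = -15125*1/1757 = -15125/1757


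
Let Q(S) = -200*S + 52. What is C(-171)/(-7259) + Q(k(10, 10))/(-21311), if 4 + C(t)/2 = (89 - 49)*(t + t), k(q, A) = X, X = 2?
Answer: 585765580/154696549 ≈ 3.7865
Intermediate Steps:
k(q, A) = 2
C(t) = -8 + 160*t (C(t) = -8 + 2*((89 - 49)*(t + t)) = -8 + 2*(40*(2*t)) = -8 + 2*(80*t) = -8 + 160*t)
Q(S) = 52 - 200*S
C(-171)/(-7259) + Q(k(10, 10))/(-21311) = (-8 + 160*(-171))/(-7259) + (52 - 200*2)/(-21311) = (-8 - 27360)*(-1/7259) + (52 - 400)*(-1/21311) = -27368*(-1/7259) - 348*(-1/21311) = 27368/7259 + 348/21311 = 585765580/154696549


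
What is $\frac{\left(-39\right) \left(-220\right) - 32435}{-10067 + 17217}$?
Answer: $- \frac{367}{110} \approx -3.3364$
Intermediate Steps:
$\frac{\left(-39\right) \left(-220\right) - 32435}{-10067 + 17217} = \frac{8580 - 32435}{7150} = \left(-23855\right) \frac{1}{7150} = - \frac{367}{110}$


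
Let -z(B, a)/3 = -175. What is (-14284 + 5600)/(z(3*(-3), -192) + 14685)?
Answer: -334/585 ≈ -0.57094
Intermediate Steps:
z(B, a) = 525 (z(B, a) = -3*(-175) = 525)
(-14284 + 5600)/(z(3*(-3), -192) + 14685) = (-14284 + 5600)/(525 + 14685) = -8684/15210 = -8684*1/15210 = -334/585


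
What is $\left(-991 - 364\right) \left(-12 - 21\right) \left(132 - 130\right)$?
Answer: $89430$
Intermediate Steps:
$\left(-991 - 364\right) \left(-12 - 21\right) \left(132 - 130\right) = \left(-991 - 364\right) \left(\left(-33\right) 2\right) = \left(-1355\right) \left(-66\right) = 89430$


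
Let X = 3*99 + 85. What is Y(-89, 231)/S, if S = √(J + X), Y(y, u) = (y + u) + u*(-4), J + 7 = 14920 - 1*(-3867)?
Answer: -391*√19162/9581 ≈ -5.6492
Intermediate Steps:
J = 18780 (J = -7 + (14920 - 1*(-3867)) = -7 + (14920 + 3867) = -7 + 18787 = 18780)
Y(y, u) = y - 3*u (Y(y, u) = (u + y) - 4*u = y - 3*u)
X = 382 (X = 297 + 85 = 382)
S = √19162 (S = √(18780 + 382) = √19162 ≈ 138.43)
Y(-89, 231)/S = (-89 - 3*231)/(√19162) = (-89 - 693)*(√19162/19162) = -391*√19162/9581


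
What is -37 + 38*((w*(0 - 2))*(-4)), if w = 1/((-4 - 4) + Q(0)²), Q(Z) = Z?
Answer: -75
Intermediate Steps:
w = -⅛ (w = 1/((-4 - 4) + 0²) = 1/(-8 + 0) = 1/(-8) = -⅛ ≈ -0.12500)
-37 + 38*((w*(0 - 2))*(-4)) = -37 + 38*(-(0 - 2)/8*(-4)) = -37 + 38*(-⅛*(-2)*(-4)) = -37 + 38*((¼)*(-4)) = -37 + 38*(-1) = -37 - 38 = -75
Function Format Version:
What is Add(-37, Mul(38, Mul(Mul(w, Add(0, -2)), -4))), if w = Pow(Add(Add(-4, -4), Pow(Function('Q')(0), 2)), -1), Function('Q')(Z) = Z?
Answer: -75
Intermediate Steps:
w = Rational(-1, 8) (w = Pow(Add(Add(-4, -4), Pow(0, 2)), -1) = Pow(Add(-8, 0), -1) = Pow(-8, -1) = Rational(-1, 8) ≈ -0.12500)
Add(-37, Mul(38, Mul(Mul(w, Add(0, -2)), -4))) = Add(-37, Mul(38, Mul(Mul(Rational(-1, 8), Add(0, -2)), -4))) = Add(-37, Mul(38, Mul(Mul(Rational(-1, 8), -2), -4))) = Add(-37, Mul(38, Mul(Rational(1, 4), -4))) = Add(-37, Mul(38, -1)) = Add(-37, -38) = -75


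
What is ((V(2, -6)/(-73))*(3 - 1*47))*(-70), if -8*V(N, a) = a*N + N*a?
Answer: -9240/73 ≈ -126.58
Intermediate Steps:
V(N, a) = -N*a/4 (V(N, a) = -(a*N + N*a)/8 = -(N*a + N*a)/8 = -N*a/4)
((V(2, -6)/(-73))*(3 - 1*47))*(-70) = ((-¼*2*(-6)/(-73))*(3 - 1*47))*(-70) = ((3*(-1/73))*(3 - 47))*(-70) = -3/73*(-44)*(-70) = (132/73)*(-70) = -9240/73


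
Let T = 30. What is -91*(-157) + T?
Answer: 14317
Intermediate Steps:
-91*(-157) + T = -91*(-157) + 30 = 14287 + 30 = 14317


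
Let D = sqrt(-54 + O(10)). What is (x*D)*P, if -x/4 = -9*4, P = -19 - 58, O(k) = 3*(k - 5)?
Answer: -11088*I*sqrt(39) ≈ -69245.0*I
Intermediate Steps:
O(k) = -15 + 3*k (O(k) = 3*(-5 + k) = -15 + 3*k)
P = -77
x = 144 (x = -(-36)*4 = -4*(-36) = 144)
D = I*sqrt(39) (D = sqrt(-54 + (-15 + 3*10)) = sqrt(-54 + (-15 + 30)) = sqrt(-54 + 15) = sqrt(-39) = I*sqrt(39) ≈ 6.245*I)
(x*D)*P = (144*(I*sqrt(39)))*(-77) = (144*I*sqrt(39))*(-77) = -11088*I*sqrt(39)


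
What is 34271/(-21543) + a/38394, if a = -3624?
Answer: -1800869/1068633 ≈ -1.6852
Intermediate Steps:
34271/(-21543) + a/38394 = 34271/(-21543) - 3624/38394 = 34271*(-1/21543) - 3624*1/38394 = -797/501 - 604/6399 = -1800869/1068633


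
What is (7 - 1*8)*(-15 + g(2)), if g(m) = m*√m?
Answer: 15 - 2*√2 ≈ 12.172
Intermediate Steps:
g(m) = m^(3/2)
(7 - 1*8)*(-15 + g(2)) = (7 - 1*8)*(-15 + 2^(3/2)) = (7 - 8)*(-15 + 2*√2) = -(-15 + 2*√2) = 15 - 2*√2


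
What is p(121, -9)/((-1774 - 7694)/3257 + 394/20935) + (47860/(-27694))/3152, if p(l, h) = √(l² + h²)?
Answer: -11965/21822872 - 68185295*√14722/196929322 ≈ -42.012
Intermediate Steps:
p(l, h) = √(h² + l²)
p(121, -9)/((-1774 - 7694)/3257 + 394/20935) + (47860/(-27694))/3152 = √((-9)² + 121²)/((-1774 - 7694)/3257 + 394/20935) + (47860/(-27694))/3152 = √(81 + 14641)/(-9468*1/3257 + 394*(1/20935)) + (47860*(-1/27694))*(1/3152) = √14722/(-9468/3257 + 394/20935) - 23930/13847*1/3152 = √14722/(-196929322/68185295) - 11965/21822872 = √14722*(-68185295/196929322) - 11965/21822872 = -68185295*√14722/196929322 - 11965/21822872 = -11965/21822872 - 68185295*√14722/196929322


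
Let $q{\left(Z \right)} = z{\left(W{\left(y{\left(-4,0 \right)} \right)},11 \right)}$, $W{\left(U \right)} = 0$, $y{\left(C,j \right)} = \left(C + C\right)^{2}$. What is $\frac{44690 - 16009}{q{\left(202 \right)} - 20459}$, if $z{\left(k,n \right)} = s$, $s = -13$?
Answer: $- \frac{28681}{20472} \approx -1.401$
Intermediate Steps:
$y{\left(C,j \right)} = 4 C^{2}$ ($y{\left(C,j \right)} = \left(2 C\right)^{2} = 4 C^{2}$)
$z{\left(k,n \right)} = -13$
$q{\left(Z \right)} = -13$
$\frac{44690 - 16009}{q{\left(202 \right)} - 20459} = \frac{44690 - 16009}{-13 - 20459} = \frac{28681}{-20472} = 28681 \left(- \frac{1}{20472}\right) = - \frac{28681}{20472}$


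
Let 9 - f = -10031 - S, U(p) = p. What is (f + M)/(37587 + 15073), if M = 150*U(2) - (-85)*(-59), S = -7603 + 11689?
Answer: 9411/52660 ≈ 0.17871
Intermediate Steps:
S = 4086
f = 14126 (f = 9 - (-10031 - 1*4086) = 9 - (-10031 - 4086) = 9 - 1*(-14117) = 9 + 14117 = 14126)
M = -4715 (M = 150*2 - (-85)*(-59) = 300 - 1*5015 = 300 - 5015 = -4715)
(f + M)/(37587 + 15073) = (14126 - 4715)/(37587 + 15073) = 9411/52660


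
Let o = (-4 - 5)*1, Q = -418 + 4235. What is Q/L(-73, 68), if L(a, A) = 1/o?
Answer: -34353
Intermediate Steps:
Q = 3817
o = -9 (o = -9*1 = -9)
L(a, A) = -⅑ (L(a, A) = 1/(-9) = -⅑)
Q/L(-73, 68) = 3817/(-⅑) = 3817*(-9) = -34353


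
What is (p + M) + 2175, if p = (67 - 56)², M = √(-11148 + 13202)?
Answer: 2296 + √2054 ≈ 2341.3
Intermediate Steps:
M = √2054 ≈ 45.321
p = 121 (p = 11² = 121)
(p + M) + 2175 = (121 + √2054) + 2175 = 2296 + √2054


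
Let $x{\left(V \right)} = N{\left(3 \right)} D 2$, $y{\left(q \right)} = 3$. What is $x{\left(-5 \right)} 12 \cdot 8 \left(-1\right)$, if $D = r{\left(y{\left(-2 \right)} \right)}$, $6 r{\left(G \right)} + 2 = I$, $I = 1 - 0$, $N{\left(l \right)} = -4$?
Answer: $-128$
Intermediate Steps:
$I = 1$ ($I = 1 + 0 = 1$)
$r{\left(G \right)} = - \frac{1}{6}$ ($r{\left(G \right)} = - \frac{1}{3} + \frac{1}{6} \cdot 1 = - \frac{1}{3} + \frac{1}{6} = - \frac{1}{6}$)
$D = - \frac{1}{6} \approx -0.16667$
$x{\left(V \right)} = \frac{4}{3}$ ($x{\left(V \right)} = \left(-4\right) \left(- \frac{1}{6}\right) 2 = \frac{2}{3} \cdot 2 = \frac{4}{3}$)
$x{\left(-5 \right)} 12 \cdot 8 \left(-1\right) = \frac{4}{3} \cdot 12 \cdot 8 \left(-1\right) = 16 \left(-8\right) = -128$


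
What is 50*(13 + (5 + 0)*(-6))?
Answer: -850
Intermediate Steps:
50*(13 + (5 + 0)*(-6)) = 50*(13 + 5*(-6)) = 50*(13 - 30) = 50*(-17) = -850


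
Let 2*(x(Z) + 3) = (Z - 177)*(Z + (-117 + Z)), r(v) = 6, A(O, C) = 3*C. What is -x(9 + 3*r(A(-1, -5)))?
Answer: -4722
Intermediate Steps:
x(Z) = -3 + (-177 + Z)*(-117 + 2*Z)/2 (x(Z) = -3 + ((Z - 177)*(Z + (-117 + Z)))/2 = -3 + ((-177 + Z)*(-117 + 2*Z))/2 = -3 + (-177 + Z)*(-117 + 2*Z)/2)
-x(9 + 3*r(A(-1, -5))) = -(20703/2 + (9 + 3*6)² - 471*(9 + 3*6)/2) = -(20703/2 + (9 + 18)² - 471*(9 + 18)/2) = -(20703/2 + 27² - 471/2*27) = -(20703/2 + 729 - 12717/2) = -1*4722 = -4722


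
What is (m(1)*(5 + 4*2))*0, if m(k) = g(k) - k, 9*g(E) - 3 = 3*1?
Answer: 0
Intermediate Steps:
g(E) = ⅔ (g(E) = ⅓ + (3*1)/9 = ⅓ + (⅑)*3 = ⅓ + ⅓ = ⅔)
m(k) = ⅔ - k
(m(1)*(5 + 4*2))*0 = ((⅔ - 1*1)*(5 + 4*2))*0 = ((⅔ - 1)*(5 + 8))*0 = -⅓*13*0 = -13/3*0 = 0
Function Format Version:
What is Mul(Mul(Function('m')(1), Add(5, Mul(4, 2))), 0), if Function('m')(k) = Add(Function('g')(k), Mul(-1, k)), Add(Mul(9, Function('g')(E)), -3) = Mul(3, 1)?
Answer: 0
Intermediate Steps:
Function('g')(E) = Rational(2, 3) (Function('g')(E) = Add(Rational(1, 3), Mul(Rational(1, 9), Mul(3, 1))) = Add(Rational(1, 3), Mul(Rational(1, 9), 3)) = Add(Rational(1, 3), Rational(1, 3)) = Rational(2, 3))
Function('m')(k) = Add(Rational(2, 3), Mul(-1, k))
Mul(Mul(Function('m')(1), Add(5, Mul(4, 2))), 0) = Mul(Mul(Add(Rational(2, 3), Mul(-1, 1)), Add(5, Mul(4, 2))), 0) = Mul(Mul(Add(Rational(2, 3), -1), Add(5, 8)), 0) = Mul(Mul(Rational(-1, 3), 13), 0) = Mul(Rational(-13, 3), 0) = 0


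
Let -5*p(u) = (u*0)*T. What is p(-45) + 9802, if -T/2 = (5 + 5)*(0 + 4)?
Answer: 9802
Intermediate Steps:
T = -80 (T = -2*(5 + 5)*(0 + 4) = -20*4 = -2*40 = -80)
p(u) = 0 (p(u) = -u*0*(-80)/5 = -0*(-80) = -⅕*0 = 0)
p(-45) + 9802 = 0 + 9802 = 9802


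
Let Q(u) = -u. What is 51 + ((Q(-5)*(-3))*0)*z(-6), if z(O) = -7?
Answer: 51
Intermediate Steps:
51 + ((Q(-5)*(-3))*0)*z(-6) = 51 + ((-1*(-5)*(-3))*0)*(-7) = 51 + ((5*(-3))*0)*(-7) = 51 - 15*0*(-7) = 51 + 0*(-7) = 51 + 0 = 51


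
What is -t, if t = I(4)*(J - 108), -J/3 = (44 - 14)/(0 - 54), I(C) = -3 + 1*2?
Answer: -319/3 ≈ -106.33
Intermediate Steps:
I(C) = -1 (I(C) = -3 + 2 = -1)
J = 5/3 (J = -3*(44 - 14)/(0 - 54) = -90/(-54) = -90*(-1)/54 = -3*(-5/9) = 5/3 ≈ 1.6667)
t = 319/3 (t = -(5/3 - 108) = -1*(-319/3) = 319/3 ≈ 106.33)
-t = -1*319/3 = -319/3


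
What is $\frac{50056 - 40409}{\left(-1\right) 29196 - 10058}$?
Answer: $- \frac{9647}{39254} \approx -0.24576$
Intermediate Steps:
$\frac{50056 - 40409}{\left(-1\right) 29196 - 10058} = \frac{9647}{-29196 - 10058} = \frac{9647}{-39254} = 9647 \left(- \frac{1}{39254}\right) = - \frac{9647}{39254}$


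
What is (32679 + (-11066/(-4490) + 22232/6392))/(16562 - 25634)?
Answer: -58628779367/16272945360 ≈ -3.6028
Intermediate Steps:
(32679 + (-11066/(-4490) + 22232/6392))/(16562 - 25634) = (32679 + (-11066*(-1/4490) + 22232*(1/6392)))/(-9072) = (32679 + (5533/2245 + 2779/799))*(-1/9072) = (32679 + 10659722/1793755)*(-1/9072) = (58628779367/1793755)*(-1/9072) = -58628779367/16272945360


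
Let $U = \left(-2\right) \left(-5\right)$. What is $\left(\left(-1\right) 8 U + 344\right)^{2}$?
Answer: $69696$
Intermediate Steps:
$U = 10$
$\left(\left(-1\right) 8 U + 344\right)^{2} = \left(\left(-1\right) 8 \cdot 10 + 344\right)^{2} = \left(\left(-8\right) 10 + 344\right)^{2} = \left(-80 + 344\right)^{2} = 264^{2} = 69696$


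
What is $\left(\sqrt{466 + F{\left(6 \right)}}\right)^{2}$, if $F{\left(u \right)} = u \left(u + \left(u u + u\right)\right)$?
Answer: $754$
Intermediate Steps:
$F{\left(u \right)} = u \left(u^{2} + 2 u\right)$ ($F{\left(u \right)} = u \left(u + \left(u^{2} + u\right)\right) = u \left(u + \left(u + u^{2}\right)\right) = u \left(u^{2} + 2 u\right)$)
$\left(\sqrt{466 + F{\left(6 \right)}}\right)^{2} = \left(\sqrt{466 + 6^{2} \left(2 + 6\right)}\right)^{2} = \left(\sqrt{466 + 36 \cdot 8}\right)^{2} = \left(\sqrt{466 + 288}\right)^{2} = \left(\sqrt{754}\right)^{2} = 754$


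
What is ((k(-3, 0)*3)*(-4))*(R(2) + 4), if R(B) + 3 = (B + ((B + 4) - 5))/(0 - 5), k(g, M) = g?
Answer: 72/5 ≈ 14.400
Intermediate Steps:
R(B) = -14/5 - 2*B/5 (R(B) = -3 + (B + ((B + 4) - 5))/(0 - 5) = -3 + (B + ((4 + B) - 5))/(-5) = -3 + (B + (-1 + B))*(-1/5) = -3 + (-1 + 2*B)*(-1/5) = -3 + (1/5 - 2*B/5) = -14/5 - 2*B/5)
((k(-3, 0)*3)*(-4))*(R(2) + 4) = (-3*3*(-4))*((-14/5 - 2/5*2) + 4) = (-9*(-4))*((-14/5 - 4/5) + 4) = 36*(-18/5 + 4) = 36*(2/5) = 72/5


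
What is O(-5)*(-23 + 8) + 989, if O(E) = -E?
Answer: 914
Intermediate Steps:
O(-5)*(-23 + 8) + 989 = (-1*(-5))*(-23 + 8) + 989 = 5*(-15) + 989 = -75 + 989 = 914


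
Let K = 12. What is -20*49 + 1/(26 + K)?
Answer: -37239/38 ≈ -979.97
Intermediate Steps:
-20*49 + 1/(26 + K) = -20*49 + 1/(26 + 12) = -980 + 1/38 = -37239/38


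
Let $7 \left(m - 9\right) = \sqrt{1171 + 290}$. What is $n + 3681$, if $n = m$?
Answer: $3690 + \frac{\sqrt{1461}}{7} \approx 3695.5$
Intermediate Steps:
$m = 9 + \frac{\sqrt{1461}}{7}$ ($m = 9 + \frac{\sqrt{1171 + 290}}{7} = 9 + \frac{\sqrt{1461}}{7} \approx 14.46$)
$n = 9 + \frac{\sqrt{1461}}{7} \approx 14.46$
$n + 3681 = \left(9 + \frac{\sqrt{1461}}{7}\right) + 3681 = 3690 + \frac{\sqrt{1461}}{7}$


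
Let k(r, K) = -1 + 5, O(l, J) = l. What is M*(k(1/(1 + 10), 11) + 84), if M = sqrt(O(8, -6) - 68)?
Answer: 176*I*sqrt(15) ≈ 681.65*I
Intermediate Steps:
k(r, K) = 4
M = 2*I*sqrt(15) (M = sqrt(8 - 68) = sqrt(-60) = 2*I*sqrt(15) ≈ 7.746*I)
M*(k(1/(1 + 10), 11) + 84) = (2*I*sqrt(15))*(4 + 84) = (2*I*sqrt(15))*88 = 176*I*sqrt(15)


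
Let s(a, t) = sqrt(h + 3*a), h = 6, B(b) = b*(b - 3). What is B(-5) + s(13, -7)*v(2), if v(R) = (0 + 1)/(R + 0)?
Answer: 40 + 3*sqrt(5)/2 ≈ 43.354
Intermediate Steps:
B(b) = b*(-3 + b)
v(R) = 1/R
s(a, t) = sqrt(6 + 3*a)
B(-5) + s(13, -7)*v(2) = -5*(-3 - 5) + sqrt(6 + 3*13)/2 = -5*(-8) + sqrt(6 + 39)*(1/2) = 40 + sqrt(45)*(1/2) = 40 + (3*sqrt(5))*(1/2) = 40 + 3*sqrt(5)/2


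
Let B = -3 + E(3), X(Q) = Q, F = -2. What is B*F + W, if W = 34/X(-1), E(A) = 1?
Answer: -30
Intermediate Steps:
W = -34 (W = 34/(-1) = 34*(-1) = -34)
B = -2 (B = -3 + 1 = -2)
B*F + W = -2*(-2) - 34 = 4 - 34 = -30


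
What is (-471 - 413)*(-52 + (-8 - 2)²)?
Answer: -42432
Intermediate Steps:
(-471 - 413)*(-52 + (-8 - 2)²) = -884*(-52 + (-10)²) = -884*(-52 + 100) = -884*48 = -42432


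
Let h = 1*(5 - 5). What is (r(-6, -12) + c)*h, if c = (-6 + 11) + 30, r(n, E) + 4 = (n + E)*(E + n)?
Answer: 0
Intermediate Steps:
r(n, E) = -4 + (E + n)² (r(n, E) = -4 + (n + E)*(E + n) = -4 + (E + n)*(E + n) = -4 + (E + n)²)
h = 0 (h = 1*0 = 0)
c = 35 (c = 5 + 30 = 35)
(r(-6, -12) + c)*h = ((-4 + (-12 - 6)²) + 35)*0 = ((-4 + (-18)²) + 35)*0 = ((-4 + 324) + 35)*0 = (320 + 35)*0 = 355*0 = 0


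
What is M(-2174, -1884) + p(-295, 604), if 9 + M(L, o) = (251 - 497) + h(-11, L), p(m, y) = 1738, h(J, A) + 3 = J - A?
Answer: 3643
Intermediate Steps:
h(J, A) = -3 + J - A (h(J, A) = -3 + (J - A) = -3 + J - A)
M(L, o) = -269 - L (M(L, o) = -9 + ((251 - 497) + (-3 - 11 - L)) = -9 + (-246 + (-14 - L)) = -9 + (-260 - L) = -269 - L)
M(-2174, -1884) + p(-295, 604) = (-269 - 1*(-2174)) + 1738 = (-269 + 2174) + 1738 = 1905 + 1738 = 3643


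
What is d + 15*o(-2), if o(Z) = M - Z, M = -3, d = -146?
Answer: -161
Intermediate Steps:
o(Z) = -3 - Z
d + 15*o(-2) = -146 + 15*(-3 - 1*(-2)) = -146 + 15*(-3 + 2) = -146 + 15*(-1) = -146 - 15 = -161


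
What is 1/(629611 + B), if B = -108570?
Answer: 1/521041 ≈ 1.9192e-6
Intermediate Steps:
1/(629611 + B) = 1/(629611 - 108570) = 1/521041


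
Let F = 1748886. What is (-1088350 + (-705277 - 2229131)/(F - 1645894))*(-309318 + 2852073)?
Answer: -35628535607391255/12874 ≈ -2.7675e+12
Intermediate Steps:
(-1088350 + (-705277 - 2229131)/(F - 1645894))*(-309318 + 2852073) = (-1088350 + (-705277 - 2229131)/(1748886 - 1645894))*(-309318 + 2852073) = (-1088350 - 2934408/102992)*2542755 = (-1088350 - 2934408*1/102992)*2542755 = (-1088350 - 366801/12874)*2542755 = -14011784701/12874*2542755 = -35628535607391255/12874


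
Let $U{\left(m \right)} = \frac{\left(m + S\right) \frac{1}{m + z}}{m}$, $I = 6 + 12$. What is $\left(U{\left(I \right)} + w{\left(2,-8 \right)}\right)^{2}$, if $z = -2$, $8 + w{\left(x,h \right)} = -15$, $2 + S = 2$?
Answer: $\frac{134689}{256} \approx 526.13$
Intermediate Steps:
$S = 0$ ($S = -2 + 2 = 0$)
$w{\left(x,h \right)} = -23$ ($w{\left(x,h \right)} = -8 - 15 = -23$)
$I = 18$
$U{\left(m \right)} = \frac{1}{-2 + m}$ ($U{\left(m \right)} = \frac{\left(m + 0\right) \frac{1}{m - 2}}{m} = \frac{m \frac{1}{-2 + m}}{m} = \frac{1}{-2 + m}$)
$\left(U{\left(I \right)} + w{\left(2,-8 \right)}\right)^{2} = \left(\frac{1}{-2 + 18} - 23\right)^{2} = \left(\frac{1}{16} - 23\right)^{2} = \left(- \frac{367}{16}\right)^{2} = \frac{134689}{256}$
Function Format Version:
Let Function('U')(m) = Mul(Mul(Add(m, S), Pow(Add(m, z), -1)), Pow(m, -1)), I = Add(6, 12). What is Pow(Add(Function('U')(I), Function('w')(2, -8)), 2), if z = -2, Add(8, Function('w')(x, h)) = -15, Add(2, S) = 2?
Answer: Rational(134689, 256) ≈ 526.13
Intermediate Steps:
S = 0 (S = Add(-2, 2) = 0)
Function('w')(x, h) = -23 (Function('w')(x, h) = Add(-8, -15) = -23)
I = 18
Function('U')(m) = Pow(Add(-2, m), -1) (Function('U')(m) = Mul(Mul(Add(m, 0), Pow(Add(m, -2), -1)), Pow(m, -1)) = Mul(Mul(m, Pow(Add(-2, m), -1)), Pow(m, -1)) = Pow(Add(-2, m), -1))
Pow(Add(Function('U')(I), Function('w')(2, -8)), 2) = Pow(Add(Pow(Add(-2, 18), -1), -23), 2) = Pow(Add(Pow(16, -1), -23), 2) = Pow(Add(Rational(1, 16), -23), 2) = Pow(Rational(-367, 16), 2) = Rational(134689, 256)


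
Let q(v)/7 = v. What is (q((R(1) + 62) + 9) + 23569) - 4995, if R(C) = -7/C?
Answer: 19022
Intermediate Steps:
q(v) = 7*v
(q((R(1) + 62) + 9) + 23569) - 4995 = (7*((-7/1 + 62) + 9) + 23569) - 4995 = (7*((-7*1 + 62) + 9) + 23569) - 4995 = (7*((-7 + 62) + 9) + 23569) - 4995 = (7*(55 + 9) + 23569) - 4995 = (7*64 + 23569) - 4995 = (448 + 23569) - 4995 = 24017 - 4995 = 19022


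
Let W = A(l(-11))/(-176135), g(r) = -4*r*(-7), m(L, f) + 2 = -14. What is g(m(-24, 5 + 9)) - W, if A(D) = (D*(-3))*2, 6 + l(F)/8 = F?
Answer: -78907664/176135 ≈ -448.00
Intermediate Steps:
l(F) = -48 + 8*F
A(D) = -6*D (A(D) = -3*D*2 = -6*D)
m(L, f) = -16 (m(L, f) = -2 - 14 = -16)
g(r) = 28*r
W = -816/176135 (W = -6*(-48 + 8*(-11))/(-176135) = -6*(-48 - 88)*(-1/176135) = -6*(-136)*(-1/176135) = 816*(-1/176135) = -816/176135 ≈ -0.0046328)
g(m(-24, 5 + 9)) - W = 28*(-16) - 1*(-816/176135) = -448 + 816/176135 = -78907664/176135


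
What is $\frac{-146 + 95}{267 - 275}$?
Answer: $\frac{51}{8} \approx 6.375$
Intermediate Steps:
$\frac{-146 + 95}{267 - 275} = - \frac{51}{-8} = \left(-51\right) \left(- \frac{1}{8}\right) = \frac{51}{8}$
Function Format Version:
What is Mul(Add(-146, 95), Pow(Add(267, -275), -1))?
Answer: Rational(51, 8) ≈ 6.3750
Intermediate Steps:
Mul(Add(-146, 95), Pow(Add(267, -275), -1)) = Mul(-51, Pow(-8, -1)) = Mul(-51, Rational(-1, 8)) = Rational(51, 8)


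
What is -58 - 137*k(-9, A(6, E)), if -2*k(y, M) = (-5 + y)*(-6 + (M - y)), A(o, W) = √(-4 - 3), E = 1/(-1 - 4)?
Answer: -2935 - 959*I*√7 ≈ -2935.0 - 2537.3*I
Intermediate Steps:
E = -⅕ (E = 1/(-5) = -⅕ ≈ -0.20000)
A(o, W) = I*√7 (A(o, W) = √(-7) = I*√7)
k(y, M) = -(-5 + y)*(-6 + M - y)/2 (k(y, M) = -(-5 + y)*(-6 + (M - y))/2 = -(-5 + y)*(-6 + M - y)/2)
-58 - 137*k(-9, A(6, E)) = -58 - 137*(-15 + (½)*(-9) + (½)*(-9)² + 5*(I*√7)/2 - ½*I*√7*(-9)) = -58 - 137*(-15 - 9/2 + (½)*81 + 5*I*√7/2 + 9*I*√7/2) = -58 - 137*(-15 - 9/2 + 81/2 + 5*I*√7/2 + 9*I*√7/2) = -58 - 137*(21 + 7*I*√7) = -58 + (-2877 - 959*I*√7) = -2935 - 959*I*√7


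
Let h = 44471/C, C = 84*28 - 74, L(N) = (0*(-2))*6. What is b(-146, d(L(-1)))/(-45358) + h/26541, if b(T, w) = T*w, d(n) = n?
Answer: 44471/60460398 ≈ 0.00073554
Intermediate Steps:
L(N) = 0 (L(N) = 0*6 = 0)
C = 2278 (C = 2352 - 74 = 2278)
h = 44471/2278 ≈ 19.522
b(-146, d(L(-1)))/(-45358) + h/26541 = -146*0/(-45358) + (44471/2278)/26541 = 0*(-1/45358) + (44471/2278)*(1/26541) = 0 + 44471/60460398 = 44471/60460398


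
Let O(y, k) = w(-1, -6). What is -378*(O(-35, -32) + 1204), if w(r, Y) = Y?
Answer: -452844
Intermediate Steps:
O(y, k) = -6
-378*(O(-35, -32) + 1204) = -378*(-6 + 1204) = -378*1198 = -452844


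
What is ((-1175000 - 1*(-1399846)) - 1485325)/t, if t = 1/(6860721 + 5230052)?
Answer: -15240165460267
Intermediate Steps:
t = 1/12090773 ≈ 8.2708e-8
((-1175000 - 1*(-1399846)) - 1485325)/t = ((-1175000 - 1*(-1399846)) - 1485325)/(1/12090773) = ((-1175000 + 1399846) - 1485325)*12090773 = (224846 - 1485325)*12090773 = -1260479*12090773 = -15240165460267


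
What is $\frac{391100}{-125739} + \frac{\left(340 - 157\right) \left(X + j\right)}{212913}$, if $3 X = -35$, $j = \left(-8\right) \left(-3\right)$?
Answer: $- \frac{9220720153}{2974607523} \approx -3.0998$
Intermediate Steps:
$j = 24$
$X = - \frac{35}{3}$ ($X = \frac{1}{3} \left(-35\right) = - \frac{35}{3} \approx -11.667$)
$\frac{391100}{-125739} + \frac{\left(340 - 157\right) \left(X + j\right)}{212913} = \frac{391100}{-125739} + \frac{\left(340 - 157\right) \left(- \frac{35}{3} + 24\right)}{212913} = 391100 \left(- \frac{1}{125739}\right) + 183 \cdot \frac{37}{3} \cdot \frac{1}{212913} = - \frac{391100}{125739} + 2257 \cdot \frac{1}{212913} = - \frac{391100}{125739} + \frac{2257}{212913} = - \frac{9220720153}{2974607523}$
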